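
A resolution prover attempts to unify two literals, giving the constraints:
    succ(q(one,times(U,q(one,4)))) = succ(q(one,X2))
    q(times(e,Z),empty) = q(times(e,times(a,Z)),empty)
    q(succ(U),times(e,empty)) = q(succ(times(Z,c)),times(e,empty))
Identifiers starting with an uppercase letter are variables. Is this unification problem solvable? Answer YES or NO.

Decompose succ/1: q(one,times(U,q(one,4))) = q(one,X2).
Decompose q/2: one = one,  times(U,q(one,4)) = X2.
Delete trivial equation one = one.
Bind X2 := times(U,q(one,4)); no other remaining equation mentions X2.
Decompose q/2: times(e,Z) = times(e,times(a,Z)),  empty = empty.
Decompose times/2: e = e,  Z = times(a,Z).
Delete trivial equation e = e.
Occurs check fails: Z occurs in times(a,Z); the equation Z = times(a,Z) has no finite solution.

NO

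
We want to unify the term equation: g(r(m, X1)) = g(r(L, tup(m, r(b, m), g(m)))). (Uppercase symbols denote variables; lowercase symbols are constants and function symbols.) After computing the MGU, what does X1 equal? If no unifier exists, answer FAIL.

tup(m, r(b, m), g(m))

Decompose g/1: r(m, X1) = r(L, tup(m, r(b, m), g(m))).
Decompose r/2: m = L,  X1 = tup(m, r(b, m), g(m)).
Bind L := m; no other remaining equation mentions L.
Bind X1 := tup(m, r(b, m), g(m)).
MGU = { L -> m, X1 -> tup(m, r(b, m), g(m)) }, so X1 -> tup(m, r(b, m), g(m)).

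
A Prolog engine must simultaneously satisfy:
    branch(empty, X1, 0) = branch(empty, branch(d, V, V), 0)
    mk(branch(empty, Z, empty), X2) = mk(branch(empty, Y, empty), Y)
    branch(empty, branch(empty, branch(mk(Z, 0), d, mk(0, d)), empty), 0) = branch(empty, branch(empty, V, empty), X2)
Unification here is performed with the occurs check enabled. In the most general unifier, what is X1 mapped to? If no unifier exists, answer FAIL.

branch(d, branch(mk(0, 0), d, mk(0, d)), branch(mk(0, 0), d, mk(0, d)))

Decompose branch/3: empty = empty,  X1 = branch(d, V, V),  0 = 0.
Delete trivial equation empty = empty.
Bind X1 := branch(d, V, V); no other remaining equation mentions X1.
Delete trivial equation 0 = 0.
Decompose mk/2: branch(empty, Z, empty) = branch(empty, Y, empty),  X2 = Y.
Decompose branch/3: empty = empty,  Z = Y,  empty = empty.
Delete trivial equation empty = empty.
Bind Z := Y; substituting into the one remaining equation that mentions Z gives: branch(empty, branch(empty, branch(mk(Y, 0), d, mk(0, d)), empty), 0) = branch(empty, branch(empty, V, empty), X2).
Delete trivial equation empty = empty.
Bind X2 := Y; substituting into the remaining equation gives: branch(empty, branch(empty, branch(mk(Y, 0), d, mk(0, d)), empty), 0) = branch(empty, branch(empty, V, empty), Y).
Decompose branch/3: empty = empty,  branch(empty, branch(mk(Y, 0), d, mk(0, d)), empty) = branch(empty, V, empty),  0 = Y.
Delete trivial equation empty = empty.
Decompose branch/3: empty = empty,  branch(mk(Y, 0), d, mk(0, d)) = V,  empty = empty.
Delete trivial equation empty = empty.
Bind V := branch(mk(Y, 0), d, mk(0, d)); no other remaining equation mentions V. Substituting into the earlier binding gives X1 := branch(d, branch(mk(Y, 0), d, mk(0, d)), branch(mk(Y, 0), d, mk(0, d))).
Delete trivial equation empty = empty.
Bind Y := 0. Substituting into the earlier bindings gives X1 := branch(d, branch(mk(0, 0), d, mk(0, d)), branch(mk(0, 0), d, mk(0, d))), Z := 0, X2 := 0, V := branch(mk(0, 0), d, mk(0, d)).
MGU = { X1 ↦ branch(d, branch(mk(0, 0), d, mk(0, d)), branch(mk(0, 0), d, mk(0, d))), Z ↦ 0, X2 ↦ 0, V ↦ branch(mk(0, 0), d, mk(0, d)), Y ↦ 0 }, so X1 ↦ branch(d, branch(mk(0, 0), d, mk(0, d)), branch(mk(0, 0), d, mk(0, d))).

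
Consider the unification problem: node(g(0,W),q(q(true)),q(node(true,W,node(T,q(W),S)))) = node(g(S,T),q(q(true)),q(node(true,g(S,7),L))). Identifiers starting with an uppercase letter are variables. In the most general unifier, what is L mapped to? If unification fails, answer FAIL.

Decompose node/3: g(0,W) = g(S,T),  q(q(true)) = q(q(true)),  q(node(true,W,node(T,q(W),S))) = q(node(true,g(S,7),L)).
Decompose g/2: 0 = S,  W = T.
Bind S := 0; substituting into the one remaining equation that mentions S gives: q(node(true,W,node(T,q(W),0))) = q(node(true,g(0,7),L)).
Bind W := T; substituting into the one remaining equation that mentions W gives: q(node(true,T,node(T,q(T),0))) = q(node(true,g(0,7),L)).
Delete trivial equation q(q(true)) = q(q(true)).
Decompose q/1: node(true,T,node(T,q(T),0)) = node(true,g(0,7),L).
Decompose node/3: true = true,  T = g(0,7),  node(T,q(T),0) = L.
Delete trivial equation true = true.
Bind T := g(0,7); substituting into the remaining equation gives: node(g(0,7),q(g(0,7)),0) = L. Substituting into the earlier binding gives W := g(0,7).
Bind L := node(g(0,7),q(g(0,7)),0).
MGU = { S ↦ 0, W ↦ g(0,7), T ↦ g(0,7), L ↦ node(g(0,7),q(g(0,7)),0) }, so L ↦ node(g(0,7),q(g(0,7)),0).

node(g(0,7),q(g(0,7)),0)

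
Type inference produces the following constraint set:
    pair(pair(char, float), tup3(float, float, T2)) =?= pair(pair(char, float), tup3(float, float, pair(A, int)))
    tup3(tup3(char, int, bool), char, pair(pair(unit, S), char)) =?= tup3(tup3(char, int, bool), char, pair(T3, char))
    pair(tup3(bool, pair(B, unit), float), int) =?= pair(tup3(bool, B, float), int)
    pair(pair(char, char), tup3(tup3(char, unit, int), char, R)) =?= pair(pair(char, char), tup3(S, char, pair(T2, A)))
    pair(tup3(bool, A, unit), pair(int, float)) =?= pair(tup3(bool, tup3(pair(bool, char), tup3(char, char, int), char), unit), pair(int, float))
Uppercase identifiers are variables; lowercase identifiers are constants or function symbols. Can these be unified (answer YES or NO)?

Decompose pair/2: pair(char, float) =?= pair(char, float),  tup3(float, float, T2) =?= tup3(float, float, pair(A, int)).
Delete trivial equation pair(char, float) =?= pair(char, float).
Decompose tup3/3: float =?= float,  float =?= float,  T2 =?= pair(A, int).
Delete trivial equation float =?= float.
Delete trivial equation float =?= float.
Bind T2 := pair(A, int); substituting into the one remaining equation that mentions T2 gives: pair(pair(char, char), tup3(tup3(char, unit, int), char, R)) =?= pair(pair(char, char), tup3(S, char, pair(pair(A, int), A))).
Decompose tup3/3: tup3(char, int, bool) =?= tup3(char, int, bool),  char =?= char,  pair(pair(unit, S), char) =?= pair(T3, char).
Delete trivial equation tup3(char, int, bool) =?= tup3(char, int, bool).
Delete trivial equation char =?= char.
Decompose pair/2: pair(unit, S) =?= T3,  char =?= char.
Bind T3 := pair(unit, S); no other remaining equation mentions T3.
Delete trivial equation char =?= char.
Decompose pair/2: tup3(bool, pair(B, unit), float) =?= tup3(bool, B, float),  int =?= int.
Decompose tup3/3: bool =?= bool,  pair(B, unit) =?= B,  float =?= float.
Delete trivial equation bool =?= bool.
Occurs check fails: B occurs in pair(B, unit); the equation B =?= pair(B, unit) has no finite solution.

NO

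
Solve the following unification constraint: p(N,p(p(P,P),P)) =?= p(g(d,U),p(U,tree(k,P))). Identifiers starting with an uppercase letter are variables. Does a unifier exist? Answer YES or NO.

Decompose p/2: N =?= g(d,U),  p(p(P,P),P) =?= p(U,tree(k,P)).
Bind N := g(d,U); no other remaining equation mentions N.
Decompose p/2: p(P,P) =?= U,  P =?= tree(k,P).
Bind U := p(P,P); no other remaining equation mentions U. Substituting into the earlier binding gives N := g(d,p(P,P)).
Occurs check fails: P occurs in tree(k,P); the equation P =?= tree(k,P) has no finite solution.

NO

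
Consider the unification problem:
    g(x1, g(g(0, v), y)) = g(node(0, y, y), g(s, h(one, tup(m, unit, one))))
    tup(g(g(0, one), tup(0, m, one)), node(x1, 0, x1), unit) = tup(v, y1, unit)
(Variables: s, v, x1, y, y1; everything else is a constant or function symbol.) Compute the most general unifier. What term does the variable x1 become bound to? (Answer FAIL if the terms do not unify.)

Decompose g/2: x1 = node(0, y, y),  g(g(0, v), y) = g(s, h(one, tup(m, unit, one))).
Bind x1 := node(0, y, y); substituting into the one remaining equation that mentions x1 gives: tup(g(g(0, one), tup(0, m, one)), node(node(0, y, y), 0, node(0, y, y)), unit) = tup(v, y1, unit).
Decompose g/2: g(0, v) = s,  y = h(one, tup(m, unit, one)).
Bind s := g(0, v); no other remaining equation mentions s.
Bind y := h(one, tup(m, unit, one)); substituting into the remaining equation gives: tup(g(g(0, one), tup(0, m, one)), node(node(0, h(one, tup(m, unit, one)), h(one, tup(m, unit, one))), 0, node(0, h(one, tup(m, unit, one)), h(one, tup(m, unit, one)))), unit) = tup(v, y1, unit). Substituting into the earlier binding gives x1 := node(0, h(one, tup(m, unit, one)), h(one, tup(m, unit, one))).
Decompose tup/3: g(g(0, one), tup(0, m, one)) = v,  node(node(0, h(one, tup(m, unit, one)), h(one, tup(m, unit, one))), 0, node(0, h(one, tup(m, unit, one)), h(one, tup(m, unit, one)))) = y1,  unit = unit.
Bind v := g(g(0, one), tup(0, m, one)); no other remaining equation mentions v. Substituting into the earlier binding gives s := g(0, g(g(0, one), tup(0, m, one))).
Bind y1 := node(node(0, h(one, tup(m, unit, one)), h(one, tup(m, unit, one))), 0, node(0, h(one, tup(m, unit, one)), h(one, tup(m, unit, one)))); no other remaining equation mentions y1.
Delete trivial equation unit = unit.
MGU = { x1 ↦ node(0, h(one, tup(m, unit, one)), h(one, tup(m, unit, one))), s ↦ g(0, g(g(0, one), tup(0, m, one))), y ↦ h(one, tup(m, unit, one)), v ↦ g(g(0, one), tup(0, m, one)), y1 ↦ node(node(0, h(one, tup(m, unit, one)), h(one, tup(m, unit, one))), 0, node(0, h(one, tup(m, unit, one)), h(one, tup(m, unit, one)))) }, so x1 ↦ node(0, h(one, tup(m, unit, one)), h(one, tup(m, unit, one))).

node(0, h(one, tup(m, unit, one)), h(one, tup(m, unit, one)))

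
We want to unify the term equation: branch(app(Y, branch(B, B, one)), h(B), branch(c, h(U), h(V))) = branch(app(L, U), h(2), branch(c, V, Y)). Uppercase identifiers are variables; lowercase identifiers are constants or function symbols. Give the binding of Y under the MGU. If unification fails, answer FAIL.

h(h(branch(2, 2, one)))

Decompose branch/3: app(Y, branch(B, B, one)) = app(L, U),  h(B) = h(2),  branch(c, h(U), h(V)) = branch(c, V, Y).
Decompose app/2: Y = L,  branch(B, B, one) = U.
Bind Y := L; substituting into the one remaining equation that mentions Y gives: branch(c, h(U), h(V)) = branch(c, V, L).
Bind U := branch(B, B, one); substituting into the one remaining equation that mentions U gives: branch(c, h(branch(B, B, one)), h(V)) = branch(c, V, L).
Decompose h/1: B = 2.
Bind B := 2; substituting into the remaining equation gives: branch(c, h(branch(2, 2, one)), h(V)) = branch(c, V, L). Substituting into the earlier binding gives U := branch(2, 2, one).
Decompose branch/3: c = c,  h(branch(2, 2, one)) = V,  h(V) = L.
Delete trivial equation c = c.
Bind V := h(branch(2, 2, one)); substituting into the remaining equation gives: h(h(branch(2, 2, one))) = L.
Bind L := h(h(branch(2, 2, one))). Substituting into the earlier binding gives Y := h(h(branch(2, 2, one))).
MGU = { Y := h(h(branch(2, 2, one))), U := branch(2, 2, one), B := 2, V := h(branch(2, 2, one)), L := h(h(branch(2, 2, one))) }, so Y := h(h(branch(2, 2, one))).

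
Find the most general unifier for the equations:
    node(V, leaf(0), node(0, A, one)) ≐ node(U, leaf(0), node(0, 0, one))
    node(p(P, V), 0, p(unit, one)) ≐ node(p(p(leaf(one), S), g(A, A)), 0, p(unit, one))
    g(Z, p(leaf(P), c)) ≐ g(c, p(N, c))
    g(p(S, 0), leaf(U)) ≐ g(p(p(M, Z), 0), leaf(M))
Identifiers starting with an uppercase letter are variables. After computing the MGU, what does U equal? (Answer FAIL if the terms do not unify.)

g(0, 0)

Decompose node/3: V ≐ U,  leaf(0) ≐ leaf(0),  node(0, A, one) ≐ node(0, 0, one).
Bind V := U; substituting into the one remaining equation that mentions V gives: node(p(P, U), 0, p(unit, one)) ≐ node(p(p(leaf(one), S), g(A, A)), 0, p(unit, one)).
Delete trivial equation leaf(0) ≐ leaf(0).
Decompose node/3: 0 ≐ 0,  A ≐ 0,  one ≐ one.
Delete trivial equation 0 ≐ 0.
Bind A := 0; substituting into the one remaining equation that mentions A gives: node(p(P, U), 0, p(unit, one)) ≐ node(p(p(leaf(one), S), g(0, 0)), 0, p(unit, one)).
Delete trivial equation one ≐ one.
Decompose node/3: p(P, U) ≐ p(p(leaf(one), S), g(0, 0)),  0 ≐ 0,  p(unit, one) ≐ p(unit, one).
Decompose p/2: P ≐ p(leaf(one), S),  U ≐ g(0, 0).
Bind P := p(leaf(one), S); substituting into the one remaining equation that mentions P gives: g(Z, p(leaf(p(leaf(one), S)), c)) ≐ g(c, p(N, c)).
Bind U := g(0, 0); substituting into the one remaining equation that mentions U gives: g(p(S, 0), leaf(g(0, 0))) ≐ g(p(p(M, Z), 0), leaf(M)). Substituting into the earlier binding gives V := g(0, 0).
Delete trivial equation 0 ≐ 0.
Delete trivial equation p(unit, one) ≐ p(unit, one).
Decompose g/2: Z ≐ c,  p(leaf(p(leaf(one), S)), c) ≐ p(N, c).
Bind Z := c; substituting into the one remaining equation that mentions Z gives: g(p(S, 0), leaf(g(0, 0))) ≐ g(p(p(M, c), 0), leaf(M)).
Decompose p/2: leaf(p(leaf(one), S)) ≐ N,  c ≐ c.
Bind N := leaf(p(leaf(one), S)); no other remaining equation mentions N.
Delete trivial equation c ≐ c.
Decompose g/2: p(S, 0) ≐ p(p(M, c), 0),  leaf(g(0, 0)) ≐ leaf(M).
Decompose p/2: S ≐ p(M, c),  0 ≐ 0.
Bind S := p(M, c); no other remaining equation mentions S. Substituting into the earlier bindings gives P := p(leaf(one), p(M, c)), N := leaf(p(leaf(one), p(M, c))).
Delete trivial equation 0 ≐ 0.
Decompose leaf/1: g(0, 0) ≐ M.
Bind M := g(0, 0). Substituting into the earlier bindings gives P := p(leaf(one), p(g(0, 0), c)), N := leaf(p(leaf(one), p(g(0, 0), c))), S := p(g(0, 0), c).
MGU = { V ↦ g(0, 0), A ↦ 0, P ↦ p(leaf(one), p(g(0, 0), c)), U ↦ g(0, 0), Z ↦ c, N ↦ leaf(p(leaf(one), p(g(0, 0), c))), S ↦ p(g(0, 0), c), M ↦ g(0, 0) }, so U ↦ g(0, 0).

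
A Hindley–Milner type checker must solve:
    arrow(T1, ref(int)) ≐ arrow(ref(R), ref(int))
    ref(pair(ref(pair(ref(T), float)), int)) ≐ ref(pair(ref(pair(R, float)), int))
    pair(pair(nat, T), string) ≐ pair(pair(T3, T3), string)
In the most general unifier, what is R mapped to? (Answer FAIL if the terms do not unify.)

ref(nat)

Decompose arrow/2: T1 ≐ ref(R),  ref(int) ≐ ref(int).
Bind T1 := ref(R); no other remaining equation mentions T1.
Delete trivial equation ref(int) ≐ ref(int).
Decompose ref/1: pair(ref(pair(ref(T), float)), int) ≐ pair(ref(pair(R, float)), int).
Decompose pair/2: ref(pair(ref(T), float)) ≐ ref(pair(R, float)),  int ≐ int.
Decompose ref/1: pair(ref(T), float) ≐ pair(R, float).
Decompose pair/2: ref(T) ≐ R,  float ≐ float.
Bind R := ref(T); no other remaining equation mentions R. Substituting into the earlier binding gives T1 := ref(ref(T)).
Delete trivial equation float ≐ float.
Delete trivial equation int ≐ int.
Decompose pair/2: pair(nat, T) ≐ pair(T3, T3),  string ≐ string.
Decompose pair/2: nat ≐ T3,  T ≐ T3.
Bind T3 := nat; substituting into the one remaining equation that mentions T3 gives: T ≐ nat.
Bind T := nat; no other remaining equation mentions T. Substituting into the earlier bindings gives T1 := ref(ref(nat)), R := ref(nat).
Delete trivial equation string ≐ string.
MGU = { T1 := ref(ref(nat)), R := ref(nat), T3 := nat, T := nat }, so R := ref(nat).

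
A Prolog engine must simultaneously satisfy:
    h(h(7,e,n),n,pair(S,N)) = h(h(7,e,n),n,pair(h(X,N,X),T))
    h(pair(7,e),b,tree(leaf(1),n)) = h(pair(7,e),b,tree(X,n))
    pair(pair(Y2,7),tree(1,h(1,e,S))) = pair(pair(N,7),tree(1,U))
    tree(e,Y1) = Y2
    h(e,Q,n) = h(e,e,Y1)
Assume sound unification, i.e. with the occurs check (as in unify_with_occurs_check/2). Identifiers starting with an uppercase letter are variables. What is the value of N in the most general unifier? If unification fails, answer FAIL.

Decompose h/3: h(7,e,n) = h(7,e,n),  n = n,  pair(S,N) = pair(h(X,N,X),T).
Delete trivial equation h(7,e,n) = h(7,e,n).
Delete trivial equation n = n.
Decompose pair/2: S = h(X,N,X),  N = T.
Bind S := h(X,N,X); substituting into the one remaining equation that mentions S gives: pair(pair(Y2,7),tree(1,h(1,e,h(X,N,X)))) = pair(pair(N,7),tree(1,U)).
Bind N := T; substituting into the one remaining equation that mentions N gives: pair(pair(Y2,7),tree(1,h(1,e,h(X,T,X)))) = pair(pair(T,7),tree(1,U)). Substituting into the earlier binding gives S := h(X,T,X).
Decompose h/3: pair(7,e) = pair(7,e),  b = b,  tree(leaf(1),n) = tree(X,n).
Delete trivial equation pair(7,e) = pair(7,e).
Delete trivial equation b = b.
Decompose tree/2: leaf(1) = X,  n = n.
Bind X := leaf(1); substituting into the one remaining equation that mentions X gives: pair(pair(Y2,7),tree(1,h(1,e,h(leaf(1),T,leaf(1))))) = pair(pair(T,7),tree(1,U)). Substituting into the earlier binding gives S := h(leaf(1),T,leaf(1)).
Delete trivial equation n = n.
Decompose pair/2: pair(Y2,7) = pair(T,7),  tree(1,h(1,e,h(leaf(1),T,leaf(1)))) = tree(1,U).
Decompose pair/2: Y2 = T,  7 = 7.
Bind Y2 := T; substituting into the one remaining equation that mentions Y2 gives: tree(e,Y1) = T.
Delete trivial equation 7 = 7.
Decompose tree/2: 1 = 1,  h(1,e,h(leaf(1),T,leaf(1))) = U.
Delete trivial equation 1 = 1.
Bind U := h(1,e,h(leaf(1),T,leaf(1))); no other remaining equation mentions U.
Bind T := tree(e,Y1); no other remaining equation mentions T. Substituting into the earlier bindings gives S := h(leaf(1),tree(e,Y1),leaf(1)), N := tree(e,Y1), Y2 := tree(e,Y1), U := h(1,e,h(leaf(1),tree(e,Y1),leaf(1))).
Decompose h/3: e = e,  Q = e,  n = Y1.
Delete trivial equation e = e.
Bind Q := e; no other remaining equation mentions Q.
Bind Y1 := n. Substituting into the earlier bindings gives S := h(leaf(1),tree(e,n),leaf(1)), N := tree(e,n), Y2 := tree(e,n), U := h(1,e,h(leaf(1),tree(e,n),leaf(1))), T := tree(e,n).
MGU = { S ↦ h(leaf(1),tree(e,n),leaf(1)), N ↦ tree(e,n), X ↦ leaf(1), Y2 ↦ tree(e,n), U ↦ h(1,e,h(leaf(1),tree(e,n),leaf(1))), T ↦ tree(e,n), Q ↦ e, Y1 ↦ n }, so N ↦ tree(e,n).

tree(e,n)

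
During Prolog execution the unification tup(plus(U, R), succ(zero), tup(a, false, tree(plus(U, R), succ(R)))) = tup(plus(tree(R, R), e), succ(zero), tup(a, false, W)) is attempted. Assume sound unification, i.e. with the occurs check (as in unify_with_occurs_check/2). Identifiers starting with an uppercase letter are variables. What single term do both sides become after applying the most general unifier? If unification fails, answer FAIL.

tup(plus(tree(e, e), e), succ(zero), tup(a, false, tree(plus(tree(e, e), e), succ(e))))

Decompose tup/3: plus(U, R) = plus(tree(R, R), e),  succ(zero) = succ(zero),  tup(a, false, tree(plus(U, R), succ(R))) = tup(a, false, W).
Decompose plus/2: U = tree(R, R),  R = e.
Bind U := tree(R, R); substituting into the one remaining equation that mentions U gives: tup(a, false, tree(plus(tree(R, R), R), succ(R))) = tup(a, false, W).
Bind R := e; substituting into the one remaining equation that mentions R gives: tup(a, false, tree(plus(tree(e, e), e), succ(e))) = tup(a, false, W). Substituting into the earlier binding gives U := tree(e, e).
Delete trivial equation succ(zero) = succ(zero).
Decompose tup/3: a = a,  false = false,  tree(plus(tree(e, e), e), succ(e)) = W.
Delete trivial equation a = a.
Delete trivial equation false = false.
Bind W := tree(plus(tree(e, e), e), succ(e)).
Applying the MGU to either side gives tup(plus(tree(e, e), e), succ(zero), tup(a, false, tree(plus(tree(e, e), e), succ(e)))).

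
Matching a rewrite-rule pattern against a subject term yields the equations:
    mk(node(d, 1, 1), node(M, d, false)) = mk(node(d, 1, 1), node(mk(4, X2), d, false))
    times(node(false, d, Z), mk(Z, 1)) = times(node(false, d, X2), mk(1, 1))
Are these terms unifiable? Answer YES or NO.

Decompose mk/2: node(d, 1, 1) = node(d, 1, 1),  node(M, d, false) = node(mk(4, X2), d, false).
Delete trivial equation node(d, 1, 1) = node(d, 1, 1).
Decompose node/3: M = mk(4, X2),  d = d,  false = false.
Bind M := mk(4, X2); no other remaining equation mentions M.
Delete trivial equation d = d.
Delete trivial equation false = false.
Decompose times/2: node(false, d, Z) = node(false, d, X2),  mk(Z, 1) = mk(1, 1).
Decompose node/3: false = false,  d = d,  Z = X2.
Delete trivial equation false = false.
Delete trivial equation d = d.
Bind Z := X2; substituting into the remaining equation gives: mk(X2, 1) = mk(1, 1).
Decompose mk/2: X2 = 1,  1 = 1.
Bind X2 := 1; no other remaining equation mentions X2. Substituting into the earlier bindings gives M := mk(4, 1), Z := 1.
Delete trivial equation 1 = 1.
No equations remain and no clash or occurs-check failure arose, so a unifier exists.

YES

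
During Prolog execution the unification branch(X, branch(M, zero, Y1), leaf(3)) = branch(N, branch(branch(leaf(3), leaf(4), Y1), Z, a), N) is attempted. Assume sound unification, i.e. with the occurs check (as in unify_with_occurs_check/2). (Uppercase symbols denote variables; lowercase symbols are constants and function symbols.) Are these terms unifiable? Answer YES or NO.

Decompose branch/3: X = N,  branch(M, zero, Y1) = branch(branch(leaf(3), leaf(4), Y1), Z, a),  leaf(3) = N.
Bind X := N; no other remaining equation mentions X.
Decompose branch/3: M = branch(leaf(3), leaf(4), Y1),  zero = Z,  Y1 = a.
Bind M := branch(leaf(3), leaf(4), Y1); no other remaining equation mentions M.
Bind Z := zero; no other remaining equation mentions Z.
Bind Y1 := a; no other remaining equation mentions Y1. Substituting into the earlier binding gives M := branch(leaf(3), leaf(4), a).
Bind N := leaf(3). Substituting into the earlier binding gives X := leaf(3).
No equations remain and no clash or occurs-check failure arose, so a unifier exists.

YES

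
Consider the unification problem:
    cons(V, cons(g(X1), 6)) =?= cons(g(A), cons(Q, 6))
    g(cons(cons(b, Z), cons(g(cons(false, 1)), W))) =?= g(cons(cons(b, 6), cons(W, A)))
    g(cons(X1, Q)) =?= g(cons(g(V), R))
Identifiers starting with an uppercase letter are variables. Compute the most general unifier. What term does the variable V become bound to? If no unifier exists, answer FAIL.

g(g(cons(false, 1)))

Decompose cons/2: V =?= g(A),  cons(g(X1), 6) =?= cons(Q, 6).
Bind V := g(A); substituting into the one remaining equation that mentions V gives: g(cons(X1, Q)) =?= g(cons(g(g(A)), R)).
Decompose cons/2: g(X1) =?= Q,  6 =?= 6.
Bind Q := g(X1); substituting into the one remaining equation that mentions Q gives: g(cons(X1, g(X1))) =?= g(cons(g(g(A)), R)).
Delete trivial equation 6 =?= 6.
Decompose g/1: cons(cons(b, Z), cons(g(cons(false, 1)), W)) =?= cons(cons(b, 6), cons(W, A)).
Decompose cons/2: cons(b, Z) =?= cons(b, 6),  cons(g(cons(false, 1)), W) =?= cons(W, A).
Decompose cons/2: b =?= b,  Z =?= 6.
Delete trivial equation b =?= b.
Bind Z := 6; no other remaining equation mentions Z.
Decompose cons/2: g(cons(false, 1)) =?= W,  W =?= A.
Bind W := g(cons(false, 1)); substituting into the one remaining equation that mentions W gives: g(cons(false, 1)) =?= A.
Bind A := g(cons(false, 1)); substituting into the remaining equation gives: g(cons(X1, g(X1))) =?= g(cons(g(g(g(cons(false, 1)))), R)). Substituting into the earlier binding gives V := g(g(cons(false, 1))).
Decompose g/1: cons(X1, g(X1)) =?= cons(g(g(g(cons(false, 1)))), R).
Decompose cons/2: X1 =?= g(g(g(cons(false, 1)))),  g(X1) =?= R.
Bind X1 := g(g(g(cons(false, 1)))); substituting into the remaining equation gives: g(g(g(g(cons(false, 1))))) =?= R. Substituting into the earlier binding gives Q := g(g(g(g(cons(false, 1))))).
Bind R := g(g(g(g(cons(false, 1))))).
MGU = { V := g(g(cons(false, 1))), Q := g(g(g(g(cons(false, 1))))), Z := 6, W := g(cons(false, 1)), A := g(cons(false, 1)), X1 := g(g(g(cons(false, 1)))), R := g(g(g(g(cons(false, 1))))) }, so V := g(g(cons(false, 1))).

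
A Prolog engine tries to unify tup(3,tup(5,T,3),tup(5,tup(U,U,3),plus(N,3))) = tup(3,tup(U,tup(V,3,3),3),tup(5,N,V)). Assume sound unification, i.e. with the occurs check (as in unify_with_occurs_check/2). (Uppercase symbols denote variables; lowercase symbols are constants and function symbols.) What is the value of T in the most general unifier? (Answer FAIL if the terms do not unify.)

tup(plus(tup(5,5,3),3),3,3)

Decompose tup/3: 3 = 3,  tup(5,T,3) = tup(U,tup(V,3,3),3),  tup(5,tup(U,U,3),plus(N,3)) = tup(5,N,V).
Delete trivial equation 3 = 3.
Decompose tup/3: 5 = U,  T = tup(V,3,3),  3 = 3.
Bind U := 5; substituting into the one remaining equation that mentions U gives: tup(5,tup(5,5,3),plus(N,3)) = tup(5,N,V).
Bind T := tup(V,3,3); no other remaining equation mentions T.
Delete trivial equation 3 = 3.
Decompose tup/3: 5 = 5,  tup(5,5,3) = N,  plus(N,3) = V.
Delete trivial equation 5 = 5.
Bind N := tup(5,5,3); substituting into the remaining equation gives: plus(tup(5,5,3),3) = V.
Bind V := plus(tup(5,5,3),3). Substituting into the earlier binding gives T := tup(plus(tup(5,5,3),3),3,3).
MGU = { U = 5, T = tup(plus(tup(5,5,3),3),3,3), N = tup(5,5,3), V = plus(tup(5,5,3),3) }, so T = tup(plus(tup(5,5,3),3),3,3).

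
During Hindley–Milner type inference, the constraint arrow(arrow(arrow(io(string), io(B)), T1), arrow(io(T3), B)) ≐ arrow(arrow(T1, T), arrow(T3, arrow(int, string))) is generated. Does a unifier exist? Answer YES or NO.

NO

Decompose arrow/2: arrow(arrow(io(string), io(B)), T1) ≐ arrow(T1, T),  arrow(io(T3), B) ≐ arrow(T3, arrow(int, string)).
Decompose arrow/2: arrow(io(string), io(B)) ≐ T1,  T1 ≐ T.
Bind T1 := arrow(io(string), io(B)); substituting into the one remaining equation that mentions T1 gives: arrow(io(string), io(B)) ≐ T.
Bind T := arrow(io(string), io(B)); no other remaining equation mentions T.
Decompose arrow/2: io(T3) ≐ T3,  B ≐ arrow(int, string).
Occurs check fails: T3 occurs in io(T3); the equation T3 ≐ io(T3) has no finite solution.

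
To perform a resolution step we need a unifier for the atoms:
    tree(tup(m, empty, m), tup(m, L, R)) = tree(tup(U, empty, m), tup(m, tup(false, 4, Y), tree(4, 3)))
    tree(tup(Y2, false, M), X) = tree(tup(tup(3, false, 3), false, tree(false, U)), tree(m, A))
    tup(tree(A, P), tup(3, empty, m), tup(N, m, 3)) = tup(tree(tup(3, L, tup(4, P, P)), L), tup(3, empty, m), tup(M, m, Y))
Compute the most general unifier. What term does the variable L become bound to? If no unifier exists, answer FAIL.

Decompose tree/2: tup(m, empty, m) = tup(U, empty, m),  tup(m, L, R) = tup(m, tup(false, 4, Y), tree(4, 3)).
Decompose tup/3: m = U,  empty = empty,  m = m.
Bind U := m; substituting into the one remaining equation that mentions U gives: tree(tup(Y2, false, M), X) = tree(tup(tup(3, false, 3), false, tree(false, m)), tree(m, A)).
Delete trivial equation empty = empty.
Delete trivial equation m = m.
Decompose tup/3: m = m,  L = tup(false, 4, Y),  R = tree(4, 3).
Delete trivial equation m = m.
Bind L := tup(false, 4, Y); substituting into the one remaining equation that mentions L gives: tup(tree(A, P), tup(3, empty, m), tup(N, m, 3)) = tup(tree(tup(3, tup(false, 4, Y), tup(4, P, P)), tup(false, 4, Y)), tup(3, empty, m), tup(M, m, Y)).
Bind R := tree(4, 3); no other remaining equation mentions R.
Decompose tree/2: tup(Y2, false, M) = tup(tup(3, false, 3), false, tree(false, m)),  X = tree(m, A).
Decompose tup/3: Y2 = tup(3, false, 3),  false = false,  M = tree(false, m).
Bind Y2 := tup(3, false, 3); no other remaining equation mentions Y2.
Delete trivial equation false = false.
Bind M := tree(false, m); substituting into the one remaining equation that mentions M gives: tup(tree(A, P), tup(3, empty, m), tup(N, m, 3)) = tup(tree(tup(3, tup(false, 4, Y), tup(4, P, P)), tup(false, 4, Y)), tup(3, empty, m), tup(tree(false, m), m, Y)).
Bind X := tree(m, A); no other remaining equation mentions X.
Decompose tup/3: tree(A, P) = tree(tup(3, tup(false, 4, Y), tup(4, P, P)), tup(false, 4, Y)),  tup(3, empty, m) = tup(3, empty, m),  tup(N, m, 3) = tup(tree(false, m), m, Y).
Decompose tree/2: A = tup(3, tup(false, 4, Y), tup(4, P, P)),  P = tup(false, 4, Y).
Bind A := tup(3, tup(false, 4, Y), tup(4, P, P)); no other remaining equation mentions A. Substituting into the earlier binding gives X := tree(m, tup(3, tup(false, 4, Y), tup(4, P, P))).
Bind P := tup(false, 4, Y); no other remaining equation mentions P. Substituting into the earlier bindings gives X := tree(m, tup(3, tup(false, 4, Y), tup(4, tup(false, 4, Y), tup(false, 4, Y)))), A := tup(3, tup(false, 4, Y), tup(4, tup(false, 4, Y), tup(false, 4, Y))).
Delete trivial equation tup(3, empty, m) = tup(3, empty, m).
Decompose tup/3: N = tree(false, m),  m = m,  3 = Y.
Bind N := tree(false, m); no other remaining equation mentions N.
Delete trivial equation m = m.
Bind Y := 3. Substituting into the earlier bindings gives L := tup(false, 4, 3), X := tree(m, tup(3, tup(false, 4, 3), tup(4, tup(false, 4, 3), tup(false, 4, 3)))), A := tup(3, tup(false, 4, 3), tup(4, tup(false, 4, 3), tup(false, 4, 3))), P := tup(false, 4, 3).
MGU = { U := m, L := tup(false, 4, 3), R := tree(4, 3), Y2 := tup(3, false, 3), M := tree(false, m), X := tree(m, tup(3, tup(false, 4, 3), tup(4, tup(false, 4, 3), tup(false, 4, 3)))), A := tup(3, tup(false, 4, 3), tup(4, tup(false, 4, 3), tup(false, 4, 3))), P := tup(false, 4, 3), N := tree(false, m), Y := 3 }, so L := tup(false, 4, 3).

tup(false, 4, 3)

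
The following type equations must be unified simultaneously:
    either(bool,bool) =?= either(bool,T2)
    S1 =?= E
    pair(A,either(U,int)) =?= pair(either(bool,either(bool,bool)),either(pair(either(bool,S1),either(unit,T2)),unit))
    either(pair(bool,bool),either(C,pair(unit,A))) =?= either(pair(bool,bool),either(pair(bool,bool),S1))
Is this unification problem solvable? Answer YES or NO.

NO

Decompose either/2: bool =?= bool,  bool =?= T2.
Delete trivial equation bool =?= bool.
Bind T2 := bool; substituting into the one remaining equation that mentions T2 gives: pair(A,either(U,int)) =?= pair(either(bool,either(bool,bool)),either(pair(either(bool,S1),either(unit,bool)),unit)).
Bind S1 := E; substituting into the remaining equations gives: pair(A,either(U,int)) =?= pair(either(bool,either(bool,bool)),either(pair(either(bool,E),either(unit,bool)),unit)),  either(pair(bool,bool),either(C,pair(unit,A))) =?= either(pair(bool,bool),either(pair(bool,bool),E)).
Decompose pair/2: A =?= either(bool,either(bool,bool)),  either(U,int) =?= either(pair(either(bool,E),either(unit,bool)),unit).
Bind A := either(bool,either(bool,bool)); substituting into the one remaining equation that mentions A gives: either(pair(bool,bool),either(C,pair(unit,either(bool,either(bool,bool))))) =?= either(pair(bool,bool),either(pair(bool,bool),E)).
Decompose either/2: U =?= pair(either(bool,E),either(unit,bool)),  int =?= unit.
Bind U := pair(either(bool,E),either(unit,bool)); no other remaining equation mentions U.
Clash: constants int and unit differ; no unifier exists.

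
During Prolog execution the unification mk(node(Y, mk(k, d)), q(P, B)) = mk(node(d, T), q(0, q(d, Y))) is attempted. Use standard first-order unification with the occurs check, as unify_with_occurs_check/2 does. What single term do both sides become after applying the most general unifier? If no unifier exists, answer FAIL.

mk(node(d, mk(k, d)), q(0, q(d, d)))

Decompose mk/2: node(Y, mk(k, d)) = node(d, T),  q(P, B) = q(0, q(d, Y)).
Decompose node/2: Y = d,  mk(k, d) = T.
Bind Y := d; substituting into the one remaining equation that mentions Y gives: q(P, B) = q(0, q(d, d)).
Bind T := mk(k, d); no other remaining equation mentions T.
Decompose q/2: P = 0,  B = q(d, d).
Bind P := 0; no other remaining equation mentions P.
Bind B := q(d, d).
Applying the MGU to either side gives mk(node(d, mk(k, d)), q(0, q(d, d))).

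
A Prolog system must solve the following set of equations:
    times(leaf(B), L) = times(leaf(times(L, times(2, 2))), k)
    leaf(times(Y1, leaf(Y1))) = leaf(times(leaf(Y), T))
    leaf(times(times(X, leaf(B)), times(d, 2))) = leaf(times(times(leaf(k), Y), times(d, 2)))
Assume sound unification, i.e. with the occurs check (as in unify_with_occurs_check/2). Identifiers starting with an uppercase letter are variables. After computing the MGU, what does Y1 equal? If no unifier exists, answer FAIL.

Decompose times/2: leaf(B) = leaf(times(L, times(2, 2))),  L = k.
Decompose leaf/1: B = times(L, times(2, 2)).
Bind B := times(L, times(2, 2)); substituting into the one remaining equation that mentions B gives: leaf(times(times(X, leaf(times(L, times(2, 2)))), times(d, 2))) = leaf(times(times(leaf(k), Y), times(d, 2))).
Bind L := k; substituting into the one remaining equation that mentions L gives: leaf(times(times(X, leaf(times(k, times(2, 2)))), times(d, 2))) = leaf(times(times(leaf(k), Y), times(d, 2))). Substituting into the earlier binding gives B := times(k, times(2, 2)).
Decompose leaf/1: times(Y1, leaf(Y1)) = times(leaf(Y), T).
Decompose times/2: Y1 = leaf(Y),  leaf(Y1) = T.
Bind Y1 := leaf(Y); substituting into the one remaining equation that mentions Y1 gives: leaf(leaf(Y)) = T.
Bind T := leaf(leaf(Y)); no other remaining equation mentions T.
Decompose leaf/1: times(times(X, leaf(times(k, times(2, 2)))), times(d, 2)) = times(times(leaf(k), Y), times(d, 2)).
Decompose times/2: times(X, leaf(times(k, times(2, 2)))) = times(leaf(k), Y),  times(d, 2) = times(d, 2).
Decompose times/2: X = leaf(k),  leaf(times(k, times(2, 2))) = Y.
Bind X := leaf(k); no other remaining equation mentions X.
Bind Y := leaf(times(k, times(2, 2))); no other remaining equation mentions Y. Substituting into the earlier bindings gives Y1 := leaf(leaf(times(k, times(2, 2)))), T := leaf(leaf(leaf(times(k, times(2, 2))))).
Delete trivial equation times(d, 2) = times(d, 2).
MGU = { B = times(k, times(2, 2)), L = k, Y1 = leaf(leaf(times(k, times(2, 2)))), T = leaf(leaf(leaf(times(k, times(2, 2))))), X = leaf(k), Y = leaf(times(k, times(2, 2))) }, so Y1 = leaf(leaf(times(k, times(2, 2)))).

leaf(leaf(times(k, times(2, 2))))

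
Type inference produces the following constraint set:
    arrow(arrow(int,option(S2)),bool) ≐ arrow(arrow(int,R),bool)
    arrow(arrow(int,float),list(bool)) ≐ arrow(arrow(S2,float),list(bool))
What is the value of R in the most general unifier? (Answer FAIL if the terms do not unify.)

Decompose arrow/2: arrow(int,option(S2)) ≐ arrow(int,R),  bool ≐ bool.
Decompose arrow/2: int ≐ int,  option(S2) ≐ R.
Delete trivial equation int ≐ int.
Bind R := option(S2); no other remaining equation mentions R.
Delete trivial equation bool ≐ bool.
Decompose arrow/2: arrow(int,float) ≐ arrow(S2,float),  list(bool) ≐ list(bool).
Decompose arrow/2: int ≐ S2,  float ≐ float.
Bind S2 := int; no other remaining equation mentions S2. Substituting into the earlier binding gives R := option(int).
Delete trivial equation float ≐ float.
Delete trivial equation list(bool) ≐ list(bool).
MGU = { R ↦ option(int), S2 ↦ int }, so R ↦ option(int).

option(int)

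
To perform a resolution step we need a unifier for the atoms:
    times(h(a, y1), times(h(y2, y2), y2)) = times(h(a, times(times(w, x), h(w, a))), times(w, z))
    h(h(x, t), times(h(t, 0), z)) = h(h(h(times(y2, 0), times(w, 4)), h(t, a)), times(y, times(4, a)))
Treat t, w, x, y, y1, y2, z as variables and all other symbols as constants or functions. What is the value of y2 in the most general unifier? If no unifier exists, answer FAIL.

FAIL

Decompose times/2: h(a, y1) = h(a, times(times(w, x), h(w, a))),  times(h(y2, y2), y2) = times(w, z).
Decompose h/2: a = a,  y1 = times(times(w, x), h(w, a)).
Delete trivial equation a = a.
Bind y1 := times(times(w, x), h(w, a)); no other remaining equation mentions y1.
Decompose times/2: h(y2, y2) = w,  y2 = z.
Bind w := h(y2, y2); substituting into the one remaining equation that mentions w gives: h(h(x, t), times(h(t, 0), z)) = h(h(h(times(y2, 0), times(h(y2, y2), 4)), h(t, a)), times(y, times(4, a))). Substituting into the earlier binding gives y1 := times(times(h(y2, y2), x), h(h(y2, y2), a)).
Bind y2 := z; substituting into the remaining equation gives: h(h(x, t), times(h(t, 0), z)) = h(h(h(times(z, 0), times(h(z, z), 4)), h(t, a)), times(y, times(4, a))). Substituting into the earlier bindings gives y1 := times(times(h(z, z), x), h(h(z, z), a)), w := h(z, z).
Decompose h/2: h(x, t) = h(h(times(z, 0), times(h(z, z), 4)), h(t, a)),  times(h(t, 0), z) = times(y, times(4, a)).
Decompose h/2: x = h(times(z, 0), times(h(z, z), 4)),  t = h(t, a).
Bind x := h(times(z, 0), times(h(z, z), 4)); no other remaining equation mentions x. Substituting into the earlier binding gives y1 := times(times(h(z, z), h(times(z, 0), times(h(z, z), 4))), h(h(z, z), a)).
Occurs check fails: t occurs in h(t, a); the equation t = h(t, a) has no finite solution.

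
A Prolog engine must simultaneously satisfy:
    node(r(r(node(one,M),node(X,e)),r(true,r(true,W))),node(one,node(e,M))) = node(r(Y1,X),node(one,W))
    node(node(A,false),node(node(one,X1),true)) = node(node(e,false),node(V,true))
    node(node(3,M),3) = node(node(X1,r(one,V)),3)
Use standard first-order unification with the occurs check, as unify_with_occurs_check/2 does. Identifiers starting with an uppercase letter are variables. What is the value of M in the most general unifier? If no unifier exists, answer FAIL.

Decompose node/2: r(r(node(one,M),node(X,e)),r(true,r(true,W))) = r(Y1,X),  node(one,node(e,M)) = node(one,W).
Decompose r/2: r(node(one,M),node(X,e)) = Y1,  r(true,r(true,W)) = X.
Bind Y1 := r(node(one,M),node(X,e)); no other remaining equation mentions Y1.
Bind X := r(true,r(true,W)); no other remaining equation mentions X. Substituting into the earlier binding gives Y1 := r(node(one,M),node(r(true,r(true,W)),e)).
Decompose node/2: one = one,  node(e,M) = W.
Delete trivial equation one = one.
Bind W := node(e,M); no other remaining equation mentions W. Substituting into the earlier bindings gives Y1 := r(node(one,M),node(r(true,r(true,node(e,M))),e)), X := r(true,r(true,node(e,M))).
Decompose node/2: node(A,false) = node(e,false),  node(node(one,X1),true) = node(V,true).
Decompose node/2: A = e,  false = false.
Bind A := e; no other remaining equation mentions A.
Delete trivial equation false = false.
Decompose node/2: node(one,X1) = V,  true = true.
Bind V := node(one,X1); substituting into the one remaining equation that mentions V gives: node(node(3,M),3) = node(node(X1,r(one,node(one,X1))),3).
Delete trivial equation true = true.
Decompose node/2: node(3,M) = node(X1,r(one,node(one,X1))),  3 = 3.
Decompose node/2: 3 = X1,  M = r(one,node(one,X1)).
Bind X1 := 3; substituting into the one remaining equation that mentions X1 gives: M = r(one,node(one,3)). Substituting into the earlier binding gives V := node(one,3).
Bind M := r(one,node(one,3)); no other remaining equation mentions M. Substituting into the earlier bindings gives Y1 := r(node(one,r(one,node(one,3))),node(r(true,r(true,node(e,r(one,node(one,3))))),e)), X := r(true,r(true,node(e,r(one,node(one,3))))), W := node(e,r(one,node(one,3))).
Delete trivial equation 3 = 3.
MGU = { Y1 = r(node(one,r(one,node(one,3))),node(r(true,r(true,node(e,r(one,node(one,3))))),e)), X = r(true,r(true,node(e,r(one,node(one,3))))), W = node(e,r(one,node(one,3))), A = e, V = node(one,3), X1 = 3, M = r(one,node(one,3)) }, so M = r(one,node(one,3)).

r(one,node(one,3))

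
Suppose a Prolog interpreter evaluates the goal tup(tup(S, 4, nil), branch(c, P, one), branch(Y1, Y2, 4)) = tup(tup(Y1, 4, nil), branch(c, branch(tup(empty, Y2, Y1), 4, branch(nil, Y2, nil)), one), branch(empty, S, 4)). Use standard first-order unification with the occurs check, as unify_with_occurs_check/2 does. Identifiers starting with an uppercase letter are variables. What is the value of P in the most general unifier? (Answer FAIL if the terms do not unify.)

Decompose tup/3: tup(S, 4, nil) = tup(Y1, 4, nil),  branch(c, P, one) = branch(c, branch(tup(empty, Y2, Y1), 4, branch(nil, Y2, nil)), one),  branch(Y1, Y2, 4) = branch(empty, S, 4).
Decompose tup/3: S = Y1,  4 = 4,  nil = nil.
Bind S := Y1; substituting into the one remaining equation that mentions S gives: branch(Y1, Y2, 4) = branch(empty, Y1, 4).
Delete trivial equation 4 = 4.
Delete trivial equation nil = nil.
Decompose branch/3: c = c,  P = branch(tup(empty, Y2, Y1), 4, branch(nil, Y2, nil)),  one = one.
Delete trivial equation c = c.
Bind P := branch(tup(empty, Y2, Y1), 4, branch(nil, Y2, nil)); no other remaining equation mentions P.
Delete trivial equation one = one.
Decompose branch/3: Y1 = empty,  Y2 = Y1,  4 = 4.
Bind Y1 := empty; substituting into the one remaining equation that mentions Y1 gives: Y2 = empty. Substituting into the earlier bindings gives S := empty, P := branch(tup(empty, Y2, empty), 4, branch(nil, Y2, nil)).
Bind Y2 := empty; no other remaining equation mentions Y2. Substituting into the earlier binding gives P := branch(tup(empty, empty, empty), 4, branch(nil, empty, nil)).
Delete trivial equation 4 = 4.
MGU = { S ↦ empty, P ↦ branch(tup(empty, empty, empty), 4, branch(nil, empty, nil)), Y1 ↦ empty, Y2 ↦ empty }, so P ↦ branch(tup(empty, empty, empty), 4, branch(nil, empty, nil)).

branch(tup(empty, empty, empty), 4, branch(nil, empty, nil))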